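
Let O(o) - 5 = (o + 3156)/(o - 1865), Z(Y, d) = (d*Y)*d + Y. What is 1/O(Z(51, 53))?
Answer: 141445/853691 ≈ 0.16569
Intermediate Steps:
Z(Y, d) = Y + Y*d**2 (Z(Y, d) = (Y*d)*d + Y = Y*d**2 + Y = Y + Y*d**2)
O(o) = 5 + (3156 + o)/(-1865 + o) (O(o) = 5 + (o + 3156)/(o - 1865) = 5 + (3156 + o)/(-1865 + o))
1/O(Z(51, 53)) = 1/((-6169 + 6*(51*(1 + 53**2)))/(-1865 + 51*(1 + 53**2))) = 1/((-6169 + 6*(51*(1 + 2809)))/(-1865 + 51*(1 + 2809))) = 1/((-6169 + 6*(51*2810))/(-1865 + 51*2810)) = 1/((-6169 + 6*143310)/(-1865 + 143310)) = 1/((-6169 + 859860)/141445) = 1/((1/141445)*853691) = 1/(853691/141445) = 141445/853691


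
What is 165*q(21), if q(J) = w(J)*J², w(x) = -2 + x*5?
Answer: 7494795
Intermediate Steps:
w(x) = -2 + 5*x
q(J) = J²*(-2 + 5*J) (q(J) = (-2 + 5*J)*J² = J²*(-2 + 5*J))
165*q(21) = 165*(21²*(-2 + 5*21)) = 165*(441*(-2 + 105)) = 165*(441*103) = 165*45423 = 7494795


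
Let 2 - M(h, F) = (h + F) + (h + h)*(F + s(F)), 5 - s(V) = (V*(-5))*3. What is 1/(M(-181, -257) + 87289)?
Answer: -1/1399005 ≈ -7.1479e-7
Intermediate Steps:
s(V) = 5 + 15*V (s(V) = 5 - V*(-5)*3 = 5 - (-5*V)*3 = 5 - (-15)*V = 5 + 15*V)
M(h, F) = 2 - F - h - 2*h*(5 + 16*F) (M(h, F) = 2 - ((h + F) + (h + h)*(F + (5 + 15*F))) = 2 - ((F + h) + (2*h)*(5 + 16*F)) = 2 - ((F + h) + 2*h*(5 + 16*F)) = 2 - (F + h + 2*h*(5 + 16*F)) = 2 + (-F - h - 2*h*(5 + 16*F)) = 2 - F - h - 2*h*(5 + 16*F))
1/(M(-181, -257) + 87289) = 1/((2 - 1*(-257) - 11*(-181) - 32*(-257)*(-181)) + 87289) = 1/((2 + 257 + 1991 - 1488544) + 87289) = 1/(-1486294 + 87289) = 1/(-1399005) = -1/1399005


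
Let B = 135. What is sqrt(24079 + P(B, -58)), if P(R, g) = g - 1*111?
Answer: sqrt(23910) ≈ 154.63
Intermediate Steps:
P(R, g) = -111 + g (P(R, g) = g - 111 = -111 + g)
sqrt(24079 + P(B, -58)) = sqrt(24079 + (-111 - 58)) = sqrt(24079 - 169) = sqrt(23910)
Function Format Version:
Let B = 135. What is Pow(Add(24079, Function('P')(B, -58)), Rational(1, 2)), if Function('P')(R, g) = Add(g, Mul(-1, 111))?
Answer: Pow(23910, Rational(1, 2)) ≈ 154.63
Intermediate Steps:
Function('P')(R, g) = Add(-111, g) (Function('P')(R, g) = Add(g, -111) = Add(-111, g))
Pow(Add(24079, Function('P')(B, -58)), Rational(1, 2)) = Pow(Add(24079, Add(-111, -58)), Rational(1, 2)) = Pow(Add(24079, -169), Rational(1, 2)) = Pow(23910, Rational(1, 2))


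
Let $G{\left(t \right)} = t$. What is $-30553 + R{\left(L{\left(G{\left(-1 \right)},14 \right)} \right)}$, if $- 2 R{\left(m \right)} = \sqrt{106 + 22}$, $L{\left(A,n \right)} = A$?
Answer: $-30553 - 4 \sqrt{2} \approx -30559.0$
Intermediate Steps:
$R{\left(m \right)} = - 4 \sqrt{2}$ ($R{\left(m \right)} = - \frac{\sqrt{106 + 22}}{2} = - \frac{\sqrt{128}}{2} = - \frac{8 \sqrt{2}}{2} = - 4 \sqrt{2}$)
$-30553 + R{\left(L{\left(G{\left(-1 \right)},14 \right)} \right)} = -30553 - 4 \sqrt{2}$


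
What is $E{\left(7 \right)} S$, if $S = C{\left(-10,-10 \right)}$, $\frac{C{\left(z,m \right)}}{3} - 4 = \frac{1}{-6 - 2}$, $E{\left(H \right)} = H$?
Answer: $\frac{651}{8} \approx 81.375$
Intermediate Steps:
$C{\left(z,m \right)} = \frac{93}{8}$ ($C{\left(z,m \right)} = 12 + \frac{3}{-6 - 2} = 12 + \frac{3}{-8} = 12 + 3 \left(- \frac{1}{8}\right) = 12 - \frac{3}{8} = \frac{93}{8}$)
$S = \frac{93}{8} \approx 11.625$
$E{\left(7 \right)} S = 7 \cdot \frac{93}{8} = \frac{651}{8}$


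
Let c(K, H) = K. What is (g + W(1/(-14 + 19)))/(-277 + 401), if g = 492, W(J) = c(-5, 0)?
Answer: 487/124 ≈ 3.9274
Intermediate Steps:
W(J) = -5
(g + W(1/(-14 + 19)))/(-277 + 401) = (492 - 5)/(-277 + 401) = 487/124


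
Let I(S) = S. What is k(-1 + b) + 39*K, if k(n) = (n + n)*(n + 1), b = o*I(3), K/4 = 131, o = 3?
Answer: 20580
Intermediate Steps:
K = 524 (K = 4*131 = 524)
b = 9 (b = 3*3 = 9)
k(n) = 2*n*(1 + n) (k(n) = (2*n)*(1 + n) = 2*n*(1 + n))
k(-1 + b) + 39*K = 2*(-1 + 9)*(1 + (-1 + 9)) + 39*524 = 2*8*(1 + 8) + 20436 = 2*8*9 + 20436 = 144 + 20436 = 20580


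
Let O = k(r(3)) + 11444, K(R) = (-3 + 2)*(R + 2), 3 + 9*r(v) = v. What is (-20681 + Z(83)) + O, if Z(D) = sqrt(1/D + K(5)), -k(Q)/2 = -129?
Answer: -8979 + 2*I*sqrt(12035)/83 ≈ -8979.0 + 2.6435*I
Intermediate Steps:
r(v) = -1/3 + v/9
k(Q) = 258 (k(Q) = -2*(-129) = 258)
K(R) = -2 - R (K(R) = -(2 + R) = -2 - R)
Z(D) = sqrt(-7 + 1/D) (Z(D) = sqrt(1/D + (-2 - 1*5)) = sqrt(1/D + (-2 - 5)) = sqrt(1/D - 7) = sqrt(-7 + 1/D))
O = 11702 (O = 258 + 11444 = 11702)
(-20681 + Z(83)) + O = (-20681 + sqrt(-7 + 1/83)) + 11702 = (-20681 + sqrt(-580/83)) + 11702 = (-20681 + 2*I*sqrt(12035)/83) + 11702 = -8979 + 2*I*sqrt(12035)/83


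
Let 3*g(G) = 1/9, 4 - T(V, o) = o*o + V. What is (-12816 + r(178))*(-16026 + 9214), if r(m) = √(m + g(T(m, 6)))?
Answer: 87302592 - 6812*√14421/9 ≈ 8.7212e+7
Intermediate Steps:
T(V, o) = 4 - V - o² (T(V, o) = 4 - (o*o + V) = 4 - (o² + V) = 4 - (V + o²) = 4 + (-V - o²) = 4 - V - o²)
g(G) = 1/27 (g(G) = (⅓)/9 = (⅓)*(⅑) = 1/27)
r(m) = √(1/27 + m) (r(m) = √(m + 1/27) = √(1/27 + m))
(-12816 + r(178))*(-16026 + 9214) = (-12816 + √(3 + 81*178)/9)*(-16026 + 9214) = (-12816 + √(3 + 14418)/9)*(-6812) = (-12816 + √14421/9)*(-6812) = 87302592 - 6812*√14421/9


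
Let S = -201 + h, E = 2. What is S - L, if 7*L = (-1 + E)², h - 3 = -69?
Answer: -1870/7 ≈ -267.14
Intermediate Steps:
h = -66 (h = 3 - 69 = -66)
L = ⅐ (L = (-1 + 2)²/7 = (⅐)*1² = (⅐)*1 = ⅐ ≈ 0.14286)
S = -267 (S = -201 - 66 = -267)
S - L = -267 - 1*⅐ = -267 - ⅐ = -1870/7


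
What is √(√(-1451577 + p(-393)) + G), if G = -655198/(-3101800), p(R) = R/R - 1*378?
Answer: √(5080732891 + 24052908100*I*√1451954)/155090 ≈ 24.548 + 24.543*I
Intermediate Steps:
p(R) = -377 (p(R) = 1 - 378 = -377)
G = 327599/1550900 (G = -655198*(-1/3101800) = 327599/1550900 ≈ 0.21123)
√(√(-1451577 + p(-393)) + G) = √(√(-1451577 - 377) + 327599/1550900) = √(√(-1451954) + 327599/1550900) = √(I*√1451954 + 327599/1550900) = √(327599/1550900 + I*√1451954)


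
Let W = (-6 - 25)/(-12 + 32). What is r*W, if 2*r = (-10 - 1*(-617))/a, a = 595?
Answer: -18817/23800 ≈ -0.79063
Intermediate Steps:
W = -31/20 ≈ -1.5500
r = 607/1190 (r = ((-10 - 1*(-617))/595)/2 = ((-10 + 617)*(1/595))/2 = (607*(1/595))/2 = (1/2)*(607/595) = 607/1190 ≈ 0.51008)
r*W = (607/1190)*(-31/20) = -18817/23800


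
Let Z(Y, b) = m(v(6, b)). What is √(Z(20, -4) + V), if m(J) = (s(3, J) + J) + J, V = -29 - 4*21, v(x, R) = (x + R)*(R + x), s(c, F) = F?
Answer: I*√101 ≈ 10.05*I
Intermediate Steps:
v(x, R) = (R + x)² (v(x, R) = (R + x)*(R + x) = (R + x)²)
V = -113 (V = -29 - 84 = -113)
m(J) = 3*J (m(J) = (J + J) + J = 2*J + J = 3*J)
Z(Y, b) = 3*(6 + b)² (Z(Y, b) = 3*(b + 6)² = 3*(6 + b)²)
√(Z(20, -4) + V) = √(3*(6 - 4)² - 113) = √(3*2² - 113) = √(3*4 - 113) = √(12 - 113) = √(-101) = I*√101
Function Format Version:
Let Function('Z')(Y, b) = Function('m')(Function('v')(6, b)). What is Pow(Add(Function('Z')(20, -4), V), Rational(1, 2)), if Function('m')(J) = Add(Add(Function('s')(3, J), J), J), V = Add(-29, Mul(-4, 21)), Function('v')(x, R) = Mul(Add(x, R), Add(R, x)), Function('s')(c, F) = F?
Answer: Mul(I, Pow(101, Rational(1, 2))) ≈ Mul(10.050, I)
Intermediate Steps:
Function('v')(x, R) = Pow(Add(R, x), 2) (Function('v')(x, R) = Mul(Add(R, x), Add(R, x)) = Pow(Add(R, x), 2))
V = -113 (V = Add(-29, -84) = -113)
Function('m')(J) = Mul(3, J) (Function('m')(J) = Add(Add(J, J), J) = Add(Mul(2, J), J) = Mul(3, J))
Function('Z')(Y, b) = Mul(3, Pow(Add(6, b), 2)) (Function('Z')(Y, b) = Mul(3, Pow(Add(b, 6), 2)) = Mul(3, Pow(Add(6, b), 2)))
Pow(Add(Function('Z')(20, -4), V), Rational(1, 2)) = Pow(Add(Mul(3, Pow(Add(6, -4), 2)), -113), Rational(1, 2)) = Pow(Add(Mul(3, Pow(2, 2)), -113), Rational(1, 2)) = Pow(Add(Mul(3, 4), -113), Rational(1, 2)) = Pow(Add(12, -113), Rational(1, 2)) = Pow(-101, Rational(1, 2)) = Mul(I, Pow(101, Rational(1, 2)))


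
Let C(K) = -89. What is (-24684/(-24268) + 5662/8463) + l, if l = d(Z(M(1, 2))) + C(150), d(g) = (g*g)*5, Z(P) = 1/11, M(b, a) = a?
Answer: -542202046277/6212747541 ≈ -87.272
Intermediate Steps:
Z(P) = 1/11
d(g) = 5*g² (d(g) = g²*5 = 5*g²)
l = -10764/121 (l = 5*(1/11)² - 89 = 5*(1/121) - 89 = 5/121 - 89 = -10764/121 ≈ -88.959)
(-24684/(-24268) + 5662/8463) + l = (-24684/(-24268) + 5662/8463) - 10764/121 = (-24684*(-1/24268) + 5662*(1/8463)) - 10764/121 = (6171/6067 + 5662/8463) - 10764/121 = 86576527/51345021 - 10764/121 = -542202046277/6212747541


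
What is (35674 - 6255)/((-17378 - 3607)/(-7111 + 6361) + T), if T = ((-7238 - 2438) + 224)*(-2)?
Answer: 1470950/946599 ≈ 1.5539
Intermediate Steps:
T = 18904 (T = (-9676 + 224)*(-2) = -9452*(-2) = 18904)
(35674 - 6255)/((-17378 - 3607)/(-7111 + 6361) + T) = (35674 - 6255)/((-17378 - 3607)/(-7111 + 6361) + 18904) = 29419/(-20985/(-750) + 18904) = 29419/(-20985*(-1/750) + 18904) = 29419/(1399/50 + 18904) = 29419/(946599/50) = 29419*(50/946599) = 1470950/946599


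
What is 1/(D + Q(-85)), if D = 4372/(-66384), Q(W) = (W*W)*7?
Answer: 16596/839341607 ≈ 1.9773e-5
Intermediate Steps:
Q(W) = 7*W² (Q(W) = W²*7 = 7*W²)
D = -1093/16596 (D = 4372*(-1/66384) = -1093/16596 ≈ -0.065859)
1/(D + Q(-85)) = 1/(-1093/16596 + 7*(-85)²) = 1/(-1093/16596 + 7*7225) = 1/(-1093/16596 + 50575) = 1/(839341607/16596) = 16596/839341607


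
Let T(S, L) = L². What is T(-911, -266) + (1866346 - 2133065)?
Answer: -195963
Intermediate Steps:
T(-911, -266) + (1866346 - 2133065) = (-266)² + (1866346 - 2133065) = 70756 - 266719 = -195963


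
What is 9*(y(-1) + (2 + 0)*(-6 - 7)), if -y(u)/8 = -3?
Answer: -18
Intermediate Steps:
y(u) = 24 (y(u) = -8*(-3) = 24)
9*(y(-1) + (2 + 0)*(-6 - 7)) = 9*(24 + (2 + 0)*(-6 - 7)) = 9*(24 + 2*(-13)) = 9*(24 - 26) = 9*(-2) = -18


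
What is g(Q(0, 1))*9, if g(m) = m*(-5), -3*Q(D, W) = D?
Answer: 0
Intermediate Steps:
Q(D, W) = -D/3
g(m) = -5*m
g(Q(0, 1))*9 = -(-5)*0/3*9 = -5*0*9 = 0*9 = 0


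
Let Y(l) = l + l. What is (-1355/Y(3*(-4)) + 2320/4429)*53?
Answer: 321019675/106296 ≈ 3020.1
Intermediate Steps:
Y(l) = 2*l
(-1355/Y(3*(-4)) + 2320/4429)*53 = (-1355/(2*(3*(-4))) + 2320/4429)*53 = (-1355/(2*(-12)) + 2320*(1/4429))*53 = (-1355/(-24) + 2320/4429)*53 = (-1355*(-1/24) + 2320/4429)*53 = (1355/24 + 2320/4429)*53 = (6056975/106296)*53 = 321019675/106296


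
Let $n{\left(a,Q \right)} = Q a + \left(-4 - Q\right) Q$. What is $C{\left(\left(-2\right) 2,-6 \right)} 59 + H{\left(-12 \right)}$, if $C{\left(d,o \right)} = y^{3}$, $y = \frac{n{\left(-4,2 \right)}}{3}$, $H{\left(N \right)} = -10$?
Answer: $- \frac{472270}{27} \approx -17491.0$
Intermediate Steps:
$n{\left(a,Q \right)} = Q a + Q \left(-4 - Q\right)$
$y = - \frac{20}{3}$ ($y = \frac{2 \left(-4 - 4 - 2\right)}{3} = 2 \left(-4 - 4 - 2\right) \frac{1}{3} = 2 \left(-10\right) \frac{1}{3} = \left(-20\right) \frac{1}{3} = - \frac{20}{3} \approx -6.6667$)
$C{\left(d,o \right)} = - \frac{8000}{27}$ ($C{\left(d,o \right)} = \left(- \frac{20}{3}\right)^{3} = - \frac{8000}{27}$)
$C{\left(\left(-2\right) 2,-6 \right)} 59 + H{\left(-12 \right)} = \left(- \frac{8000}{27}\right) 59 - 10 = - \frac{472000}{27} - 10 = - \frac{472270}{27}$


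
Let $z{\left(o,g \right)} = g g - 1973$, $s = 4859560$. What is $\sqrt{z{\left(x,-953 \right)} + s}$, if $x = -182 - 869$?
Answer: $6 \sqrt{160161} \approx 2401.2$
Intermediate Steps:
$x = -1051$
$z{\left(o,g \right)} = -1973 + g^{2}$ ($z{\left(o,g \right)} = g^{2} - 1973 = -1973 + g^{2}$)
$\sqrt{z{\left(x,-953 \right)} + s} = \sqrt{\left(-1973 + \left(-953\right)^{2}\right) + 4859560} = \sqrt{\left(-1973 + 908209\right) + 4859560} = \sqrt{906236 + 4859560} = \sqrt{5765796} = 6 \sqrt{160161}$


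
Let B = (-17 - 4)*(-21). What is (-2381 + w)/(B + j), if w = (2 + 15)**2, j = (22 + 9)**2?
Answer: -1046/701 ≈ -1.4922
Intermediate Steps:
j = 961 (j = 31**2 = 961)
w = 289 (w = 17**2 = 289)
B = 441 (B = -21*(-21) = 441)
(-2381 + w)/(B + j) = (-2381 + 289)/(441 + 961) = -2092/1402 = -2092*1/1402 = -1046/701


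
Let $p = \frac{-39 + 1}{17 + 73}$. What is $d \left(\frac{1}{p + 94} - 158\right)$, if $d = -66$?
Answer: $\frac{43909338}{4211} \approx 10427.0$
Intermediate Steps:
$p = - \frac{19}{45}$ ($p = - \frac{38}{90} = \left(-38\right) \frac{1}{90} = - \frac{19}{45} \approx -0.42222$)
$d \left(\frac{1}{p + 94} - 158\right) = - 66 \left(\frac{1}{- \frac{19}{45} + 94} - 158\right) = - 66 \left(\frac{1}{\frac{4211}{45}} - 158\right) = - 66 \left(\frac{45}{4211} - 158\right) = \left(-66\right) \left(- \frac{665293}{4211}\right) = \frac{43909338}{4211}$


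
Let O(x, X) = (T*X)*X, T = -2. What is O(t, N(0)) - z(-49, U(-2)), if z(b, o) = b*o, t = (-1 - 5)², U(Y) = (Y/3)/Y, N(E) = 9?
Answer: -437/3 ≈ -145.67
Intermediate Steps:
U(Y) = ⅓ (U(Y) = (Y*(⅓))/Y = (Y/3)/Y = ⅓)
t = 36 (t = (-6)² = 36)
O(x, X) = -2*X² (O(x, X) = (-2*X)*X = -2*X²)
O(t, N(0)) - z(-49, U(-2)) = -2*9² - (-49)/3 = -2*81 - 1*(-49/3) = -162 + 49/3 = -437/3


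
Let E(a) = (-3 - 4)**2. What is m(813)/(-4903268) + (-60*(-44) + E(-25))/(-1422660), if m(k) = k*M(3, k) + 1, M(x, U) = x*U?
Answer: -708547195733/1743920813220 ≈ -0.40630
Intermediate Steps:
E(a) = 49 (E(a) = (-7)**2 = 49)
M(x, U) = U*x
m(k) = 1 + 3*k**2 (m(k) = k*(k*3) + 1 = k*(3*k) + 1 = 3*k**2 + 1 = 1 + 3*k**2)
m(813)/(-4903268) + (-60*(-44) + E(-25))/(-1422660) = (1 + 3*813**2)/(-4903268) + (-60*(-44) + 49)/(-1422660) = (1 + 3*660969)*(-1/4903268) + (2640 + 49)*(-1/1422660) = (1 + 1982907)*(-1/4903268) + 2689*(-1/1422660) = 1982908*(-1/4903268) - 2689/1422660 = -495727/1225817 - 2689/1422660 = -708547195733/1743920813220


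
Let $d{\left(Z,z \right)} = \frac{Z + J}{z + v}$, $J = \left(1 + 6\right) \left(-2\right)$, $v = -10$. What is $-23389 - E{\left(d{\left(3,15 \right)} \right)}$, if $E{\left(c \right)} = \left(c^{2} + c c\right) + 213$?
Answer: $- \frac{590292}{25} \approx -23612.0$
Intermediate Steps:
$J = -14$ ($J = 7 \left(-2\right) = -14$)
$d{\left(Z,z \right)} = \frac{-14 + Z}{-10 + z}$ ($d{\left(Z,z \right)} = \frac{Z - 14}{z - 10} = \frac{-14 + Z}{-10 + z}$)
$E{\left(c \right)} = 213 + 2 c^{2}$ ($E{\left(c \right)} = \left(c^{2} + c^{2}\right) + 213 = 2 c^{2} + 213 = 213 + 2 c^{2}$)
$-23389 - E{\left(d{\left(3,15 \right)} \right)} = -23389 - \left(213 + 2 \left(\frac{-14 + 3}{-10 + 15}\right)^{2}\right) = -23389 - \left(213 + 2 \left(\frac{1}{5} \left(-11\right)\right)^{2}\right) = -23389 - \left(213 + 2 \left(- \frac{11}{5}\right)^{2}\right) = -23389 - \left(213 + 2 \cdot \frac{121}{25}\right) = -23389 - \left(213 + \frac{242}{25}\right) = -23389 - \frac{5567}{25} = - \frac{590292}{25}$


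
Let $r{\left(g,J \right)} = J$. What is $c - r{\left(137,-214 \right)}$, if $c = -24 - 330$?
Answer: $-140$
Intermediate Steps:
$c = -354$ ($c = -24 - 330 = -354$)
$c - r{\left(137,-214 \right)} = -354 - -214 = -354 + 214 = -140$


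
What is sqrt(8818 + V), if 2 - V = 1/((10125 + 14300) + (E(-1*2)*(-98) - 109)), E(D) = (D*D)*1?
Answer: sqrt(1262048890099)/11962 ≈ 93.915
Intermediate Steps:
E(D) = D**2 (E(D) = D**2*1 = D**2)
V = 47847/23924 (V = 2 - 1/((10125 + 14300) + ((-1*2)**2*(-98) - 109)) = 2 - 1/(24425 + ((-2)**2*(-98) - 109)) = 2 - 1/(24425 + (4*(-98) - 109)) = 2 - 1/(24425 + (-392 - 109)) = 2 - 1/(24425 - 501) = 2 - 1/23924 = 47847/23924 ≈ 2.0000)
sqrt(8818 + V) = sqrt(8818 + 47847/23924) = sqrt(211009679/23924) = sqrt(1262048890099)/11962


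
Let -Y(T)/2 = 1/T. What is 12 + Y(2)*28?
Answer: -16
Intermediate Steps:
Y(T) = -2/T
12 + Y(2)*28 = 12 - 2/2*28 = 12 - 2*½*28 = 12 - 1*28 = 12 - 28 = -16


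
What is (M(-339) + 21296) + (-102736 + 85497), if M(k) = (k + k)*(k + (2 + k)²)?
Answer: -76765883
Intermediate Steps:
M(k) = 2*k*(k + (2 + k)²) (M(k) = (2*k)*(k + (2 + k)²) = 2*k*(k + (2 + k)²))
(M(-339) + 21296) + (-102736 + 85497) = (2*(-339)*(-339 + (2 - 339)²) + 21296) + (-102736 + 85497) = (2*(-339)*(-339 + (-337)²) + 21296) - 17239 = (2*(-339)*(-339 + 113569) + 21296) - 17239 = (2*(-339)*113230 + 21296) - 17239 = (-76769940 + 21296) - 17239 = -76748644 - 17239 = -76765883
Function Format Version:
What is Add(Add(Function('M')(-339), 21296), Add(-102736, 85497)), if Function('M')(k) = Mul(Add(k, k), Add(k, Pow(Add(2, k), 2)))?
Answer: -76765883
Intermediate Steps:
Function('M')(k) = Mul(2, k, Add(k, Pow(Add(2, k), 2))) (Function('M')(k) = Mul(Mul(2, k), Add(k, Pow(Add(2, k), 2))) = Mul(2, k, Add(k, Pow(Add(2, k), 2))))
Add(Add(Function('M')(-339), 21296), Add(-102736, 85497)) = Add(Add(Mul(2, -339, Add(-339, Pow(Add(2, -339), 2))), 21296), Add(-102736, 85497)) = Add(Add(Mul(2, -339, Add(-339, Pow(-337, 2))), 21296), -17239) = Add(Add(Mul(2, -339, Add(-339, 113569)), 21296), -17239) = Add(Add(Mul(2, -339, 113230), 21296), -17239) = Add(Add(-76769940, 21296), -17239) = Add(-76748644, -17239) = -76765883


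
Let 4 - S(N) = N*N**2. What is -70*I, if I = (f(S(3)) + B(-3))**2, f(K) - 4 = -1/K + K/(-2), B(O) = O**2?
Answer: -44612435/1058 ≈ -42167.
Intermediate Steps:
S(N) = 4 - N**3 (S(N) = 4 - N*N**2 = 4 - N**3)
f(K) = 4 - 1/K - K/2 (f(K) = 4 + (-1/K + K/(-2)) = 4 + (-1/K + K*(-1/2)) = 4 + (-1/K - K/2) = 4 - 1/K - K/2)
I = 1274641/2116 (I = ((4 - 1/(4 - 1*3**3) - (4 - 1*3**3)/2) + (-3)**2)**2 = ((4 - 1/(4 - 1*27) - (4 - 1*27)/2) + 9)**2 = ((4 - 1/(4 - 27) - (4 - 27)/2) + 9)**2 = ((4 - 1/(-23) - 1/2*(-23)) + 9)**2 = ((4 - 1*(-1/23) + 23/2) + 9)**2 = ((4 + 1/23 + 23/2) + 9)**2 = (715/46 + 9)**2 = (1129/46)**2 = 1274641/2116 ≈ 602.38)
-70*I = -70*1274641/2116 = -44612435/1058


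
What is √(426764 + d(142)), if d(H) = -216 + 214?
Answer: 3*√47418 ≈ 653.27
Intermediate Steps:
d(H) = -2
√(426764 + d(142)) = √(426764 - 2) = √426762 = 3*√47418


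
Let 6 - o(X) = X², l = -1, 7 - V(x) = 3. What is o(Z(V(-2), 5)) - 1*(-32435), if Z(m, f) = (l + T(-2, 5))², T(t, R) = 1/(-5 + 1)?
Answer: 8304271/256 ≈ 32439.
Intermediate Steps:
V(x) = 4 (V(x) = 7 - 1*3 = 7 - 3 = 4)
T(t, R) = -¼ (T(t, R) = 1/(-4) = -¼)
Z(m, f) = 25/16 (Z(m, f) = (-1 - ¼)² = (-5/4)² = 25/16)
o(X) = 6 - X²
o(Z(V(-2), 5)) - 1*(-32435) = (6 - (25/16)²) - 1*(-32435) = (6 - 1*625/256) + 32435 = (6 - 625/256) + 32435 = 911/256 + 32435 = 8304271/256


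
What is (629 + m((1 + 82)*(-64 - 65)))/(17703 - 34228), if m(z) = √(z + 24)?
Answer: -629/16525 - 3*I*√1187/16525 ≈ -0.038064 - 0.0062547*I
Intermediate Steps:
m(z) = √(24 + z)
(629 + m((1 + 82)*(-64 - 65)))/(17703 - 34228) = (629 + √(24 + (1 + 82)*(-64 - 65)))/(17703 - 34228) = (629 + √(24 + 83*(-129)))/(-16525) = (629 + √(24 - 10707))*(-1/16525) = (629 + √(-10683))*(-1/16525) = (629 + 3*I*√1187)*(-1/16525) = -629/16525 - 3*I*√1187/16525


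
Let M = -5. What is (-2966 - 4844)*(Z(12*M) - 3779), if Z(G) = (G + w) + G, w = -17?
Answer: 30583960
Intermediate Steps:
Z(G) = -17 + 2*G (Z(G) = (G - 17) + G = (-17 + G) + G = -17 + 2*G)
(-2966 - 4844)*(Z(12*M) - 3779) = (-2966 - 4844)*((-17 + 2*(12*(-5))) - 3779) = -7810*((-17 + 2*(-60)) - 3779) = -7810*((-17 - 120) - 3779) = -7810*(-137 - 3779) = -7810*(-3916) = 30583960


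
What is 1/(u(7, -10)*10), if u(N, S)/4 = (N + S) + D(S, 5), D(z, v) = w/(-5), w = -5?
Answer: -1/80 ≈ -0.012500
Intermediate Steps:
D(z, v) = 1 (D(z, v) = -5/(-5) = -5*(-⅕) = 1)
u(N, S) = 4 + 4*N + 4*S (u(N, S) = 4*((N + S) + 1) = 4*(1 + N + S) = 4 + 4*N + 4*S)
1/(u(7, -10)*10) = 1/((4 + 4*7 + 4*(-10))*10) = 1/((4 + 28 - 40)*10) = 1/(-8*10) = 1/(-80) = -1/80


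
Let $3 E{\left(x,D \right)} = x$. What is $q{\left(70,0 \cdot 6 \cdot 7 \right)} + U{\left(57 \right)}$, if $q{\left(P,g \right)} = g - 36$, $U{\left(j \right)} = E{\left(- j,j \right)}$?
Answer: $-55$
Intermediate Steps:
$E{\left(x,D \right)} = \frac{x}{3}$
$U{\left(j \right)} = - \frac{j}{3}$ ($U{\left(j \right)} = \frac{\left(-1\right) j}{3} = - \frac{j}{3}$)
$q{\left(P,g \right)} = -36 + g$ ($q{\left(P,g \right)} = g - 36 = -36 + g$)
$q{\left(70,0 \cdot 6 \cdot 7 \right)} + U{\left(57 \right)} = \left(-36 + 0 \cdot 6 \cdot 7\right) - 19 = \left(-36 + 0 \cdot 7\right) - 19 = \left(-36 + 0\right) - 19 = -36 - 19 = -55$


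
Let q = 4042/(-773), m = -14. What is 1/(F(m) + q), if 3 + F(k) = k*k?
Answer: 773/145147 ≈ 0.0053256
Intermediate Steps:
F(k) = -3 + k**2 (F(k) = -3 + k*k = -3 + k**2)
q = -4042/773 (q = 4042*(-1/773) = -4042/773 ≈ -5.2290)
1/(F(m) + q) = 1/((-3 + (-14)**2) - 4042/773) = 1/((-3 + 196) - 4042/773) = 1/(193 - 4042/773) = 1/(145147/773) = 773/145147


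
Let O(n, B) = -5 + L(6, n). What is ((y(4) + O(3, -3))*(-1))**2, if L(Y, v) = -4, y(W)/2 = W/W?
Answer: 49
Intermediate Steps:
y(W) = 2 (y(W) = 2*(W/W) = 2*1 = 2)
O(n, B) = -9 (O(n, B) = -5 - 4 = -9)
((y(4) + O(3, -3))*(-1))**2 = ((2 - 9)*(-1))**2 = (-7*(-1))**2 = 7**2 = 49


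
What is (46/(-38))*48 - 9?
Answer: -1275/19 ≈ -67.105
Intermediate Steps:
(46/(-38))*48 - 9 = (46*(-1/38))*48 - 9 = -23/19*48 - 9 = -1104/19 - 9 = -1275/19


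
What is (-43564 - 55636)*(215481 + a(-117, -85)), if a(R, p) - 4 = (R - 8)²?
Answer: -22926112000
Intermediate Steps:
a(R, p) = 4 + (-8 + R)² (a(R, p) = 4 + (R - 8)² = 4 + (-8 + R)²)
(-43564 - 55636)*(215481 + a(-117, -85)) = (-43564 - 55636)*(215481 + (4 + (-8 - 117)²)) = -99200*(215481 + (4 + (-125)²)) = -99200*(215481 + (4 + 15625)) = -99200*(215481 + 15629) = -99200*231110 = -22926112000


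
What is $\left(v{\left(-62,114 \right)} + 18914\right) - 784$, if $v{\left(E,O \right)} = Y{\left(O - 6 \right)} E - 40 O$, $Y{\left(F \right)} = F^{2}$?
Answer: $-709598$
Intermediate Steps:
$v{\left(E,O \right)} = - 40 O + E \left(-6 + O\right)^{2}$ ($v{\left(E,O \right)} = \left(O - 6\right)^{2} E - 40 O = \left(-6 + O\right)^{2} E - 40 O = E \left(-6 + O\right)^{2} - 40 O = - 40 O + E \left(-6 + O\right)^{2}$)
$\left(v{\left(-62,114 \right)} + 18914\right) - 784 = \left(\left(\left(-40\right) 114 - 62 \left(-6 + 114\right)^{2}\right) + 18914\right) - 784 = \left(\left(-4560 - 62 \cdot 108^{2}\right) + 18914\right) - 784 = \left(\left(-4560 - 723168\right) + 18914\right) - 784 = \left(-727728 + 18914\right) - 784 = -708814 - 784 = -709598$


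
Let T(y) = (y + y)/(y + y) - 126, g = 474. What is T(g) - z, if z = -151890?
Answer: 151765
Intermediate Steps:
T(y) = -125 (T(y) = (2*y)/((2*y)) - 126 = (2*y)*(1/(2*y)) - 126 = 1 - 126 = -125)
T(g) - z = -125 - 1*(-151890) = -125 + 151890 = 151765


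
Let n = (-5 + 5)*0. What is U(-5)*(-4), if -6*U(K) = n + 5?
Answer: 10/3 ≈ 3.3333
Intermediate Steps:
n = 0 (n = 0*0 = 0)
U(K) = -⅚ (U(K) = -(0 + 5)/6 = -⅙*5 = -⅚)
U(-5)*(-4) = -⅚*(-4) = 10/3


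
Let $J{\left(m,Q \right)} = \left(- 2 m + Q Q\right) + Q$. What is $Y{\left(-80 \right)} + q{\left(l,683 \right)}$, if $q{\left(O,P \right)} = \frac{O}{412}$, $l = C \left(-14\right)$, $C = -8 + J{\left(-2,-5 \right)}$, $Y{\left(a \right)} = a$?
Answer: $- \frac{8296}{103} \approx -80.544$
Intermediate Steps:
$J{\left(m,Q \right)} = Q + Q^{2} - 2 m$ ($J{\left(m,Q \right)} = \left(- 2 m + Q^{2}\right) + Q = \left(Q^{2} - 2 m\right) + Q = Q + Q^{2} - 2 m$)
$C = 16$ ($C = -8 - \left(1 - 25\right) = -8 + \left(-5 + 25 + 4\right) = -8 + 24 = 16$)
$l = -224$ ($l = 16 \left(-14\right) = -224$)
$q{\left(O,P \right)} = \frac{O}{412}$ ($q{\left(O,P \right)} = O \frac{1}{412} = \frac{O}{412}$)
$Y{\left(-80 \right)} + q{\left(l,683 \right)} = -80 + \frac{1}{412} \left(-224\right) = -80 - \frac{56}{103} = - \frac{8296}{103}$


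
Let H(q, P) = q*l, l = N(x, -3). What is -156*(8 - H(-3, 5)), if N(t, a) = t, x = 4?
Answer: -3120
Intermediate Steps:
l = 4
H(q, P) = 4*q (H(q, P) = q*4 = 4*q)
-156*(8 - H(-3, 5)) = -156*(8 - 4*(-3)) = -156*(8 - 1*(-12)) = -156*(8 + 12) = -156*20 = -3120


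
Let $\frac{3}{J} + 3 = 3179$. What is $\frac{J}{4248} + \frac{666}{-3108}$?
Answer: $- \frac{6745817}{31480512} \approx -0.21429$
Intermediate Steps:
$J = \frac{3}{3176}$ ($J = \frac{3}{-3 + 3179} = \frac{3}{3176} \approx 0.00094458$)
$\frac{J}{4248} + \frac{666}{-3108} = \frac{3}{3176 \cdot 4248} + \frac{666}{-3108} = \frac{3}{3176} \cdot \frac{1}{4248} + 666 \left(- \frac{1}{3108}\right) = \frac{1}{4497216} - \frac{3}{14} = - \frac{6745817}{31480512}$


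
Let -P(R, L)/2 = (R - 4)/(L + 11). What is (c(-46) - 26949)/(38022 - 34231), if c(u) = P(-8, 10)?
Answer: -188635/26537 ≈ -7.1084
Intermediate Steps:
P(R, L) = -2*(-4 + R)/(11 + L) (P(R, L) = -2*(R - 4)/(L + 11) = -2*(-4 + R)/(11 + L))
c(u) = 8/7 (c(u) = 2*(4 - 1*(-8))/(11 + 10) = 2*(4 + 8)/21 = 2*(1/21)*12 = 8/7)
(c(-46) - 26949)/(38022 - 34231) = (8/7 - 26949)/(38022 - 34231) = -188635/7/3791 = -188635/7*1/3791 = -188635/26537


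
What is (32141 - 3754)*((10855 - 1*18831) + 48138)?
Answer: 1140078694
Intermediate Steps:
(32141 - 3754)*((10855 - 1*18831) + 48138) = 28387*((10855 - 18831) + 48138) = 28387*(-7976 + 48138) = 28387*40162 = 1140078694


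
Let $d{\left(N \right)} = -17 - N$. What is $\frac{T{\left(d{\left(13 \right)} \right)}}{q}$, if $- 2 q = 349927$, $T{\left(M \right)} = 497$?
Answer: $- \frac{994}{349927} \approx -0.0028406$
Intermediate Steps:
$q = - \frac{349927}{2}$ ($q = \left(- \frac{1}{2}\right) 349927 = - \frac{349927}{2} \approx -1.7496 \cdot 10^{5}$)
$\frac{T{\left(d{\left(13 \right)} \right)}}{q} = \frac{497}{- \frac{349927}{2}} = 497 \left(- \frac{2}{349927}\right) = - \frac{994}{349927}$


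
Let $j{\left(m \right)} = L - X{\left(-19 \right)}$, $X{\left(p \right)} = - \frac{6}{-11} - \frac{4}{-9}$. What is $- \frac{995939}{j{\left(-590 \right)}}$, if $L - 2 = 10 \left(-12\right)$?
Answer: $\frac{98597961}{11780} \approx 8369.9$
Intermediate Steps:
$L = -118$ ($L = 2 + 10 \left(-12\right) = 2 - 120 = -118$)
$X{\left(p \right)} = \frac{98}{99}$ ($X{\left(p \right)} = \left(-6\right) \left(- \frac{1}{11}\right) - - \frac{4}{9} = \frac{6}{11} + \frac{4}{9} = \frac{98}{99}$)
$j{\left(m \right)} = - \frac{11780}{99}$ ($j{\left(m \right)} = -118 - \frac{98}{99} = - \frac{11780}{99}$)
$- \frac{995939}{j{\left(-590 \right)}} = - \frac{995939}{- \frac{11780}{99}} = \left(-995939\right) \left(- \frac{99}{11780}\right) = \frac{98597961}{11780}$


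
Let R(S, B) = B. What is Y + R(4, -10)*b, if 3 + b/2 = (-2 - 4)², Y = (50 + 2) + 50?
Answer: -558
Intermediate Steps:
Y = 102 (Y = 52 + 50 = 102)
b = 66 (b = -6 + 2*(-2 - 4)² = -6 + 2*(-6)² = -6 + 2*36 = -6 + 72 = 66)
Y + R(4, -10)*b = 102 - 10*66 = 102 - 660 = -558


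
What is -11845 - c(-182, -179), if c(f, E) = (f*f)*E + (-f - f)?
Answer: 5916987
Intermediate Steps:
c(f, E) = -2*f + E*f² (c(f, E) = f²*E - 2*f = E*f² - 2*f = -2*f + E*f²)
-11845 - c(-182, -179) = -11845 - (-182)*(-2 - 179*(-182)) = -11845 - (-182)*(-2 + 32578) = -11845 - (-182)*32576 = -11845 - 1*(-5928832) = -11845 + 5928832 = 5916987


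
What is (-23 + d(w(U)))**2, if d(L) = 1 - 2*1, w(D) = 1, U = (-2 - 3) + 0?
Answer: 576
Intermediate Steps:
U = -5 (U = -5 + 0 = -5)
d(L) = -1 (d(L) = 1 - 2 = -1)
(-23 + d(w(U)))**2 = (-23 - 1)**2 = (-24)**2 = 576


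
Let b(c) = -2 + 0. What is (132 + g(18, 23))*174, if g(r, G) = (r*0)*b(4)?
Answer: 22968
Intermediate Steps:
b(c) = -2
g(r, G) = 0 (g(r, G) = (r*0)*(-2) = 0*(-2) = 0)
(132 + g(18, 23))*174 = (132 + 0)*174 = 132*174 = 22968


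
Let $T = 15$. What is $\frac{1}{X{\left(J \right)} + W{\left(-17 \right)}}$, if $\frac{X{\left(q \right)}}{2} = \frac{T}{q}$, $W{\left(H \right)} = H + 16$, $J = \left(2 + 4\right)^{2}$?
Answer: $-6$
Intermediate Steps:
$J = 36$ ($J = 6^{2} = 36$)
$W{\left(H \right)} = 16 + H$
$X{\left(q \right)} = \frac{30}{q}$ ($X{\left(q \right)} = 2 \frac{15}{q} = \frac{30}{q}$)
$\frac{1}{X{\left(J \right)} + W{\left(-17 \right)}} = \frac{1}{\frac{30}{36} + \left(16 - 17\right)} = \frac{1}{30 \cdot \frac{1}{36} - 1} = \frac{1}{\frac{5}{6} - 1} = \frac{1}{- \frac{1}{6}} = -6$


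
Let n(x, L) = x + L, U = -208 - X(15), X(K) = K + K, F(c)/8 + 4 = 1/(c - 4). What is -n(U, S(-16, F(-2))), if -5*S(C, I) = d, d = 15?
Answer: 241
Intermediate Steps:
F(c) = -32 + 8/(-4 + c) (F(c) = -32 + 8/(c - 4) = -32 + 8/(-4 + c))
X(K) = 2*K
S(C, I) = -3 (S(C, I) = -⅕*15 = -3)
U = -238 (U = -208 - 2*15 = -208 - 1*30 = -208 - 30 = -238)
n(x, L) = L + x
-n(U, S(-16, F(-2))) = -(-3 - 238) = -1*(-241) = 241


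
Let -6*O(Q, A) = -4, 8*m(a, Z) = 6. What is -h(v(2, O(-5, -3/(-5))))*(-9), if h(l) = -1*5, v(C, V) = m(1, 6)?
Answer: -45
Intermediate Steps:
m(a, Z) = 3/4 (m(a, Z) = (1/8)*6 = 3/4)
O(Q, A) = 2/3 (O(Q, A) = -1/6*(-4) = 2/3)
v(C, V) = 3/4
h(l) = -5
-h(v(2, O(-5, -3/(-5))))*(-9) = -1*(-5)*(-9) = 5*(-9) = -45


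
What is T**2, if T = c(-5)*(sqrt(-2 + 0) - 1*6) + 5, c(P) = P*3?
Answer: 8575 - 2850*I*sqrt(2) ≈ 8575.0 - 4030.5*I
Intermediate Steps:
c(P) = 3*P
T = 95 - 15*I*sqrt(2) (T = (3*(-5))*(sqrt(-2 + 0) - 1*6) + 5 = -15*(sqrt(-2) - 6) + 5 = -15*(I*sqrt(2) - 6) + 5 = -15*(-6 + I*sqrt(2)) + 5 = (90 - 15*I*sqrt(2)) + 5 = 95 - 15*I*sqrt(2) ≈ 95.0 - 21.213*I)
T**2 = (95 - 15*I*sqrt(2))**2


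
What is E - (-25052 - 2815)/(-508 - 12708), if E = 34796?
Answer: 65690867/1888 ≈ 34794.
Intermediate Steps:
E - (-25052 - 2815)/(-508 - 12708) = 34796 - (-25052 - 2815)/(-508 - 12708) = 34796 - (-27867)/(-13216) = 34796 - (-27867)*(-1)/13216 = 34796 - 1*3981/1888 = 34796 - 3981/1888 = 65690867/1888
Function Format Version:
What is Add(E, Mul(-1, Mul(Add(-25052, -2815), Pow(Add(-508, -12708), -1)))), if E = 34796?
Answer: Rational(65690867, 1888) ≈ 34794.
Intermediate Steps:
Add(E, Mul(-1, Mul(Add(-25052, -2815), Pow(Add(-508, -12708), -1)))) = Add(34796, Mul(-1, Mul(Add(-25052, -2815), Pow(Add(-508, -12708), -1)))) = Add(34796, Mul(-1, Mul(-27867, Pow(-13216, -1)))) = Add(34796, Mul(-1, Mul(-27867, Rational(-1, 13216)))) = Add(34796, Mul(-1, Rational(3981, 1888))) = Add(34796, Rational(-3981, 1888)) = Rational(65690867, 1888)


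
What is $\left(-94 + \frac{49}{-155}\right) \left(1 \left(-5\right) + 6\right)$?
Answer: $- \frac{14619}{155} \approx -94.316$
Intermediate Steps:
$\left(-94 + \frac{49}{-155}\right) \left(1 \left(-5\right) + 6\right) = \left(-94 + 49 \left(- \frac{1}{155}\right)\right) \left(-5 + 6\right) = \left(-94 - \frac{49}{155}\right) 1 = \left(- \frac{14619}{155}\right) 1 = - \frac{14619}{155}$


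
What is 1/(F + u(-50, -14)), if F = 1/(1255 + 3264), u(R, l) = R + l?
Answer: -4519/289215 ≈ -0.015625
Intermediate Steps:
F = 1/4519 ≈ 0.00022129
1/(F + u(-50, -14)) = 1/(1/4519 + (-50 - 14)) = 1/(1/4519 - 64) = 1/(-289215/4519) = -4519/289215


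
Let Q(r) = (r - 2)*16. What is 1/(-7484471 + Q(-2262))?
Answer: -1/7520695 ≈ -1.3297e-7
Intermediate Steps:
Q(r) = -32 + 16*r (Q(r) = (-2 + r)*16 = -32 + 16*r)
1/(-7484471 + Q(-2262)) = 1/(-7484471 + (-32 + 16*(-2262))) = 1/(-7484471 + (-32 - 36192)) = 1/(-7484471 - 36224) = 1/(-7520695) = -1/7520695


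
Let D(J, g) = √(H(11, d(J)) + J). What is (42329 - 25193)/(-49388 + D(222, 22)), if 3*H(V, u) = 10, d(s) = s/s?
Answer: -634734576/1829380739 - 111384*√3/1829380739 ≈ -0.34707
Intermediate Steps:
d(s) = 1
H(V, u) = 10/3 (H(V, u) = (⅓)*10 = 10/3)
D(J, g) = √(10/3 + J)
(42329 - 25193)/(-49388 + D(222, 22)) = (42329 - 25193)/(-49388 + √(30 + 9*222)/3) = 17136/(-49388 + √(30 + 1998)/3) = 17136/(-49388 + √2028/3) = 17136/(-49388 + (26*√3)/3) = 17136/(-49388 + 26*√3/3)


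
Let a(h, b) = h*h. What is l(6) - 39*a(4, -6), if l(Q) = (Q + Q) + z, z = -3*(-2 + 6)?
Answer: -624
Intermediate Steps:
z = -12 (z = -3*4 = -12)
l(Q) = -12 + 2*Q (l(Q) = (Q + Q) - 12 = 2*Q - 12 = -12 + 2*Q)
a(h, b) = h²
l(6) - 39*a(4, -6) = (-12 + 2*6) - 39*4² = (-12 + 12) - 39*16 = 0 - 624 = -624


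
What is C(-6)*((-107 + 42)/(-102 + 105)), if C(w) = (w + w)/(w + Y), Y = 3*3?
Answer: 260/3 ≈ 86.667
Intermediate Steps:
Y = 9
C(w) = 2*w/(9 + w) (C(w) = (w + w)/(w + 9) = (2*w)/(9 + w) = 2*w/(9 + w))
C(-6)*((-107 + 42)/(-102 + 105)) = (2*(-6)/(9 - 6))*((-107 + 42)/(-102 + 105)) = (2*(-6)/3)*(-65/3) = (2*(-6)*(⅓))*(-65*⅓) = -4*(-65/3) = 260/3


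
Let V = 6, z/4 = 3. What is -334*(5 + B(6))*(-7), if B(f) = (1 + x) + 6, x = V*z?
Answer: 196392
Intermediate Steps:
z = 12 (z = 4*3 = 12)
x = 72 (x = 6*12 = 72)
B(f) = 79 (B(f) = (1 + 72) + 6 = 73 + 6 = 79)
-334*(5 + B(6))*(-7) = -334*(5 + 79)*(-7) = -28056*(-7) = -334*(-588) = 196392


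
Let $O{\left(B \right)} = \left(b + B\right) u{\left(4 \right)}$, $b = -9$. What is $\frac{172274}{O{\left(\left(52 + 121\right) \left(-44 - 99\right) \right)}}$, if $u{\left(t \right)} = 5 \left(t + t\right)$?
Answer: $- \frac{86137}{494960} \approx -0.17403$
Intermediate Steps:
$u{\left(t \right)} = 10 t$ ($u{\left(t \right)} = 5 \cdot 2 t = 10 t$)
$O{\left(B \right)} = -360 + 40 B$ ($O{\left(B \right)} = \left(-9 + B\right) 10 \cdot 4 = \left(-9 + B\right) 40 = -360 + 40 B$)
$\frac{172274}{O{\left(\left(52 + 121\right) \left(-44 - 99\right) \right)}} = \frac{172274}{-360 + 40 \left(52 + 121\right) \left(-44 - 99\right)} = \frac{172274}{-360 + 40 \cdot 173 \left(-143\right)} = \frac{172274}{-360 + 40 \left(-24739\right)} = \frac{172274}{-360 - 989560} = \frac{172274}{-989920} = 172274 \left(- \frac{1}{989920}\right) = - \frac{86137}{494960}$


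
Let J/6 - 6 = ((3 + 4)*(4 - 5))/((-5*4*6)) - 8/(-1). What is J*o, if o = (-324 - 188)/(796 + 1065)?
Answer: -215936/9305 ≈ -23.206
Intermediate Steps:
o = -512/1861 ≈ -0.27512
J = 1687/20 (J = 36 + 6*(((3 + 4)*(4 - 5))/((-5*4*6)) - 8/(-1)) = 36 + 6*((7*(-1))/((-20*6)) - 8*(-1)) = 36 + 6*(-7/(-120) + 8) = 36 + 6*(-7*(-1/120) + 8) = 36 + 6*(7/120 + 8) = 36 + 6*(967/120) = 36 + 967/20 = 1687/20 ≈ 84.350)
J*o = (1687/20)*(-512/1861) = -215936/9305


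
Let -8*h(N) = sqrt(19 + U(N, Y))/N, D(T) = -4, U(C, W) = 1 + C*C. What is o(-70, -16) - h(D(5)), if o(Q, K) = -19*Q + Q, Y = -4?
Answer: 20157/16 ≈ 1259.8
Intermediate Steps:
o(Q, K) = -18*Q
U(C, W) = 1 + C**2
h(N) = -sqrt(20 + N**2)/(8*N) (h(N) = -sqrt(19 + (1 + N**2))/(8*N) = -sqrt(20 + N**2)/(8*N))
o(-70, -16) - h(D(5)) = -18*(-70) - (-1)*sqrt(20 + (-4)**2)/(8*(-4)) = 1260 - (-1)*(-1)*sqrt(20 + 16)/(8*4) = 1260 - (-1)*(-1)*sqrt(36)/(8*4) = 1260 - (-1)*(-1)*6/(8*4) = 1260 - 1*3/16 = 1260 - 3/16 = 20157/16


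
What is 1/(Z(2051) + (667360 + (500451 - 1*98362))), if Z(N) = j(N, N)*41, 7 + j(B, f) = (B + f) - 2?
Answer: 1/1237262 ≈ 8.0824e-7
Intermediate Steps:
j(B, f) = -9 + B + f (j(B, f) = -7 + ((B + f) - 2) = -7 + (-2 + B + f) = -9 + B + f)
Z(N) = -369 + 82*N (Z(N) = (-9 + N + N)*41 = (-9 + 2*N)*41 = -369 + 82*N)
1/(Z(2051) + (667360 + (500451 - 1*98362))) = 1/((-369 + 82*2051) + (667360 + (500451 - 1*98362))) = 1/((-369 + 168182) + (667360 + (500451 - 98362))) = 1/(167813 + (667360 + 402089)) = 1/(167813 + 1069449) = 1/1237262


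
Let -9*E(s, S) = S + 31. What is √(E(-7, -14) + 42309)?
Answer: 2*√95191/3 ≈ 205.69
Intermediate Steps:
E(s, S) = -31/9 - S/9 (E(s, S) = -(S + 31)/9 = -(31 + S)/9 = -31/9 - S/9)
√(E(-7, -14) + 42309) = √((-31/9 - ⅑*(-14)) + 42309) = √((-31/9 + 14/9) + 42309) = √(-17/9 + 42309) = √(380764/9) = 2*√95191/3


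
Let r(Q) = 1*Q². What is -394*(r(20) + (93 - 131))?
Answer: -142628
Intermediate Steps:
r(Q) = Q²
-394*(r(20) + (93 - 131)) = -394*(20² + (93 - 131)) = -394*(400 - 38) = -394*362 = -142628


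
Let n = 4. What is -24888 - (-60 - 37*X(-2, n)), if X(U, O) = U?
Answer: -24902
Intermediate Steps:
-24888 - (-60 - 37*X(-2, n)) = -24888 - (-60 - 37*(-2)) = -24888 - (-60 + 74) = -24888 - 1*14 = -24888 - 14 = -24902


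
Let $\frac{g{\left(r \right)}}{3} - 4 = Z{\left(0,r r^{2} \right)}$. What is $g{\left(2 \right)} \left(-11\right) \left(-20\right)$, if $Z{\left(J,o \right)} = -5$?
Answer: $-660$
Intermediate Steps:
$g{\left(r \right)} = -3$ ($g{\left(r \right)} = 12 + 3 \left(-5\right) = 12 - 15 = -3$)
$g{\left(2 \right)} \left(-11\right) \left(-20\right) = \left(-3\right) \left(-11\right) \left(-20\right) = 33 \left(-20\right) = -660$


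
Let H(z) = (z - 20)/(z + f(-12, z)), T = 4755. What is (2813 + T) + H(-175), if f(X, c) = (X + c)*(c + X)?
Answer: 87773599/11598 ≈ 7568.0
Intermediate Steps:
f(X, c) = (X + c)² (f(X, c) = (X + c)*(X + c) = (X + c)²)
H(z) = (-20 + z)/(z + (-12 + z)²) (H(z) = (z - 20)/(z + (-12 + z)²) = (-20 + z)/(z + (-12 + z)²))
(2813 + T) + H(-175) = (2813 + 4755) + (-20 - 175)/(-175 + (-12 - 175)²) = 7568 - 195/(-175 + (-187)²) = 7568 - 195/(-175 + 34969) = 7568 - 195/34794 = 7568 + (1/34794)*(-195) = 7568 - 65/11598 = 87773599/11598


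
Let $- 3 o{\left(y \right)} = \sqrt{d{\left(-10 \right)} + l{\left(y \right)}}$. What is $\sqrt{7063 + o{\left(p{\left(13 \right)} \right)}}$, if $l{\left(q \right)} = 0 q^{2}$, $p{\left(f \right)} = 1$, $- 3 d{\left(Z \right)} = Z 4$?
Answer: $\frac{\sqrt{63567 - 2 \sqrt{30}}}{3} \approx 84.034$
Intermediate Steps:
$d{\left(Z \right)} = - \frac{4 Z}{3}$ ($d{\left(Z \right)} = - \frac{Z 4}{3} = - \frac{4 Z}{3}$)
$l{\left(q \right)} = 0$
$o{\left(y \right)} = - \frac{2 \sqrt{30}}{9}$ ($o{\left(y \right)} = - \frac{\sqrt{\left(- \frac{4}{3}\right) \left(-10\right) + 0}}{3} = - \frac{\sqrt{\frac{40}{3} + 0}}{3} = - \frac{\sqrt{\frac{40}{3}}}{3} = - \frac{\frac{2}{3} \sqrt{30}}{3} = - \frac{2 \sqrt{30}}{9}$)
$\sqrt{7063 + o{\left(p{\left(13 \right)} \right)}} = \sqrt{7063 - \frac{2 \sqrt{30}}{9}}$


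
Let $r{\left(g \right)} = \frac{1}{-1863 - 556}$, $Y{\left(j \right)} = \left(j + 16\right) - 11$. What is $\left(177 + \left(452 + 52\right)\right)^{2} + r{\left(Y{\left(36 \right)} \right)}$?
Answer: $\frac{1121837858}{2419} \approx 4.6376 \cdot 10^{5}$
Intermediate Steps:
$Y{\left(j \right)} = 5 + j$ ($Y{\left(j \right)} = \left(16 + j\right) - 11 = 5 + j$)
$r{\left(g \right)} = - \frac{1}{2419}$ ($r{\left(g \right)} = \frac{1}{-2419} = - \frac{1}{2419}$)
$\left(177 + \left(452 + 52\right)\right)^{2} + r{\left(Y{\left(36 \right)} \right)} = \left(177 + \left(452 + 52\right)\right)^{2} - \frac{1}{2419} = \left(177 + 504\right)^{2} - \frac{1}{2419} = 681^{2} - \frac{1}{2419} = 463761 - \frac{1}{2419} = \frac{1121837858}{2419}$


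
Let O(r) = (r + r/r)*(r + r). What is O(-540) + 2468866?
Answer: 3050986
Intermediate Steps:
O(r) = 2*r*(1 + r) (O(r) = (r + 1)*(2*r) = (1 + r)*(2*r) = 2*r*(1 + r))
O(-540) + 2468866 = 2*(-540)*(1 - 540) + 2468866 = 2*(-540)*(-539) + 2468866 = 582120 + 2468866 = 3050986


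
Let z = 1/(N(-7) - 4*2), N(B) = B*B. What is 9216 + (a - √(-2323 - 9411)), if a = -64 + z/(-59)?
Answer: 22138687/2419 - I*√11734 ≈ 9152.0 - 108.32*I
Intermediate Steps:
N(B) = B²
z = 1/41 (z = 1/((-7)² - 4*2) = 1/(49 - 8) = 1/41 ≈ 0.024390)
a = -154817/2419 (a = -64 + (1/41)/(-59) = -64 - 1/59*1/41 = -64 - 1/2419 = -154817/2419 ≈ -64.000)
9216 + (a - √(-2323 - 9411)) = 9216 + (-154817/2419 - √(-2323 - 9411)) = 9216 + (-154817/2419 - √(-11734)) = 9216 + (-154817/2419 - I*√11734) = 22138687/2419 - I*√11734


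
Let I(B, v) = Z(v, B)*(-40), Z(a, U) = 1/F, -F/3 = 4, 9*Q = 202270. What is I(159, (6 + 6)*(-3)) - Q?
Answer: -202240/9 ≈ -22471.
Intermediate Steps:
Q = 202270/9 (Q = (⅑)*202270 = 202270/9 ≈ 22474.)
F = -12 (F = -3*4 = -12)
Z(a, U) = -1/12 (Z(a, U) = 1/(-12) = -1/12)
I(B, v) = 10/3 (I(B, v) = -1/12*(-40) = 10/3)
I(159, (6 + 6)*(-3)) - Q = 10/3 - 1*202270/9 = 10/3 - 202270/9 = -202240/9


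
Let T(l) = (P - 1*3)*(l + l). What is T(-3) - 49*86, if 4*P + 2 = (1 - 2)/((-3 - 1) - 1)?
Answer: -41933/10 ≈ -4193.3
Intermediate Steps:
P = -9/20 (P = -1/2 + ((1 - 2)/((-3 - 1) - 1))/4 = -1/2 + (-1/(-4 - 1))/4 = -1/2 + (-1/(-5))/4 = -1/2 + (-1*(-1/5))/4 = -1/2 + (1/4)*(1/5) = -1/2 + 1/20 = -9/20 ≈ -0.45000)
T(l) = -69*l/10 (T(l) = (-9/20 - 1*3)*(l + l) = (-9/20 - 3)*(2*l) = -69*l/10)
T(-3) - 49*86 = -69/10*(-3) - 49*86 = 207/10 - 4214 = -41933/10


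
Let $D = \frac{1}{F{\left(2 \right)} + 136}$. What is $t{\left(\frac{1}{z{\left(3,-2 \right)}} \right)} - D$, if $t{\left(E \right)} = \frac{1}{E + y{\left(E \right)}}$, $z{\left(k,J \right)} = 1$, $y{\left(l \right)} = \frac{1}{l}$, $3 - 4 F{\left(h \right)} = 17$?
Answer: $\frac{261}{530} \approx 0.49245$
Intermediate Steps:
$F{\left(h \right)} = - \frac{7}{2}$ ($F{\left(h \right)} = \frac{3}{4} - \frac{17}{4} = - \frac{7}{2}$)
$t{\left(E \right)} = \frac{1}{E + \frac{1}{E}}$
$D = \frac{2}{265}$ ($D = \frac{1}{- \frac{7}{2} + 136} = \frac{1}{\frac{265}{2}} = \frac{2}{265} \approx 0.0075472$)
$t{\left(\frac{1}{z{\left(3,-2 \right)}} \right)} - D = \frac{1}{1 \left(1 + \left(1^{-1}\right)^{2}\right)} - \frac{2}{265} = 1 \frac{1}{1 + 1^{2}} - \frac{2}{265} = 1 \frac{1}{1 + 1} - \frac{2}{265} = 1 \cdot \frac{1}{2} - \frac{2}{265} = \frac{1}{2} - \frac{2}{265} = \frac{261}{530}$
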